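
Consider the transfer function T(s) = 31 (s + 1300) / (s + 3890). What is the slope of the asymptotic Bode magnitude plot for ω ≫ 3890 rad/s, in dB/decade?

0 dB/decade

With 1 zero and 1 pole, the high-frequency asymptotic slope is 20 × (1 − 1) = 0 dB/decade.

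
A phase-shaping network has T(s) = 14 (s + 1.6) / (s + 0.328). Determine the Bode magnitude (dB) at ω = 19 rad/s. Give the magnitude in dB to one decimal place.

|j19 + 1.6| = √(19² + 1.6²) = 19.07
|j19 + 0.328| = √(19² + 0.328²) = 19
|T(j19)| = 14 × 19.07 / 19 = 14.047
20 log₁₀(14.047) = 22.95 dB

23.0 dB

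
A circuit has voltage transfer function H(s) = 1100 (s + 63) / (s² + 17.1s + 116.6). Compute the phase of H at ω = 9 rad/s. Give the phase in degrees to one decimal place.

∠(j9 + 63) = arctan(9/63) = 8.13°
∠[(j9)² + 17.1(j9) + 116.6] = ∠[35.6 + j153.9] = 76.98°
∠H(j9) = 8.13° − 76.98° = -68.85°

-68.8°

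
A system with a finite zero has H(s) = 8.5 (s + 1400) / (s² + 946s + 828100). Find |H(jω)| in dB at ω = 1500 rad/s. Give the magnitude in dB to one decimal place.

-41.2 dB

|j1500 + 1400| = √(1500² + 1400²) = 2052
|(j1500)² + 946(j1500) + 828100| = |-1.4219e+06 + j1.419e+06| = 2.009e+06
|H(j1500)| = 8.5 × 2052 / 2.009e+06 = 0.008682
20 log₁₀(0.008682) = -41.23 dB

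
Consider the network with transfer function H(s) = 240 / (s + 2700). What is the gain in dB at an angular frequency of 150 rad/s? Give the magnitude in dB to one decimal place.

|j150 + 2700| = √(150² + 2700²) = 2704
|H(j150)| = 240 / 2704 = 0.088752
20 log₁₀(0.088752) = -21.04 dB

-21.0 dB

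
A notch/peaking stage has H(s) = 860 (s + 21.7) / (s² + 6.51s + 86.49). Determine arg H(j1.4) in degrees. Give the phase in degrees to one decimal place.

∠(j1.4 + 21.7) = arctan(1.4/21.7) = 3.69°
∠[(j1.4)² + 6.51(j1.4) + 86.49] = ∠[84.53 + j9.114] = 6.15°
∠H(j1.4) = 3.69° − 6.15° = -2.46°

-2.5 deg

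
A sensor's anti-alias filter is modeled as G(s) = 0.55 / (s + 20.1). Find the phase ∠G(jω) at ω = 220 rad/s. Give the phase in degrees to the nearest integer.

∠(j220 + 20.1) = arctan(220/20.1) = 84.78°
∠G(j220) = −84.78° = -84.78°

-85 deg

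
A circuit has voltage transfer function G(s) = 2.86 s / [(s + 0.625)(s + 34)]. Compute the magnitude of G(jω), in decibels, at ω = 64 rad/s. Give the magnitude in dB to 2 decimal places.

|j64| = 64
|j64 + 0.625| = √(64² + 0.625²) = 64
|j64 + 34| = √(64² + 34²) = 72.47
|G(j64)| = 2.86 × 64 / (64 × 72.47) = 0.039462
20 log₁₀(0.039462) = -28.076 dB

-28.08 dB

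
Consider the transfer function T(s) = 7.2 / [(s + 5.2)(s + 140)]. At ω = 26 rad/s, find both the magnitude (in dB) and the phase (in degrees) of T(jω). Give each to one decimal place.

|T| = -54.4 dB, ∠T = -89.2°

|j26 + 5.2| = √(26² + 5.2²) = 26.51
|j26 + 140| = √(26² + 140²) = 142.4
|T(j26)| = 7.2 / (26.51 × 142.4) = 0.001907
20 log₁₀(0.001907) = -54.39 dB
∠(j26 + 5.2) = arctan(26/5.2) = 78.69°
∠(j26 + 140) = arctan(26/140) = 10.52°
∠T(j26) = − (78.69° + 10.52°) = -89.21°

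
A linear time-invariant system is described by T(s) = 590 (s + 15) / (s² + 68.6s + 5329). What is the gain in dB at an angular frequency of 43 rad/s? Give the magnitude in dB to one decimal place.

|j43 + 15| = √(43² + 15²) = 45.54
|(j43)² + 68.6(j43) + 5329| = |3480 + j2949.8| = 4562
|T(j43)| = 590 × 45.54 / 4562 = 5.8898
20 log₁₀(5.8898) = 15.40 dB

15.4 dB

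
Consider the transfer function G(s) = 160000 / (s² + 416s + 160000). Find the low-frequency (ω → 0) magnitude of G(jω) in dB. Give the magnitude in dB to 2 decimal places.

G(0) = 160000 / 160000 = 1
20 log₁₀(1) = 0.000 dB

0.00 dB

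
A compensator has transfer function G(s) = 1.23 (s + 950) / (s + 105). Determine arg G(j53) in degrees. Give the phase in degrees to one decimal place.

∠(j53 + 950) = arctan(53/950) = 3.19°
∠(j53 + 105) = arctan(53/105) = 26.78°
∠G(j53) = 3.19° − 26.78° = -23.59°

-23.6°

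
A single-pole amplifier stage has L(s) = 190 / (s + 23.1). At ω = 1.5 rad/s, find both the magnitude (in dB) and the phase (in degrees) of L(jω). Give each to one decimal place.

|j1.5 + 23.1| = √(1.5² + 23.1²) = 23.15
|L(j1.5)| = 190 / 23.15 = 8.2078
20 log₁₀(8.2078) = 18.28 dB
∠(j1.5 + 23.1) = arctan(1.5/23.1) = 3.72°
∠L(j1.5) = −3.72° = -3.72°

|L| = 18.3 dB, ∠L = -3.7°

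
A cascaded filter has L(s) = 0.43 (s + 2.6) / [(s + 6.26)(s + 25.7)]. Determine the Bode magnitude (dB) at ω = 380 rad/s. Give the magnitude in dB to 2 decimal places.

|j380 + 2.6| = √(380² + 2.6²) = 380
|j380 + 6.26| = √(380² + 6.26²) = 380.1
|j380 + 25.7| = √(380² + 25.7²) = 380.9
|L(j380)| = 0.43 × 380 / (380.1 × 380.9) = 0.0011289
20 log₁₀(0.0011289) = -58.947 dB

-58.95 dB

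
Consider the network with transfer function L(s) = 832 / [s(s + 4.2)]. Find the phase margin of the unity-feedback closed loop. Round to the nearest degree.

Gain crossover: |L(jω)| = 1 at ω ≈ 28.7 rad/s.
∠L(j28.7) = −90° − arctan(28.7/4.2) ≈ -171.67°
PM = 180° + (-171.67°) = 8.33°

8°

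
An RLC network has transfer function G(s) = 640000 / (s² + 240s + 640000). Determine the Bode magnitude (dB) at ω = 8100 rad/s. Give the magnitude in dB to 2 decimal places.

|(j8100)² + 240(j8100) + 640000| = |-6.497e+07 + j1.944e+06| = 6.5e+07
|G(j8100)| = 640000 / 6.5e+07 = 0.0098463
20 log₁₀(0.0098463) = -40.135 dB

-40.13 dB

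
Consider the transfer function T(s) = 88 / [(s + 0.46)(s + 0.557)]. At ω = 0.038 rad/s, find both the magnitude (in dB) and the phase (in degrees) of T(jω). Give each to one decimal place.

|T| = 50.7 dB, ∠T = -8.6°

|j0.038 + 0.46| = √(0.038² + 0.46²) = 0.4616
|j0.038 + 0.557| = √(0.038² + 0.557²) = 0.5583
|T(j0.038)| = 88 / (0.4616 × 0.5583) = 341.5
20 log₁₀(341.5) = 50.67 dB
∠(j0.038 + 0.46) = arctan(0.038/0.46) = 4.72°
∠(j0.038 + 0.557) = arctan(0.038/0.557) = 3.90°
∠T(j0.038) = − (4.72° + 3.90°) = -8.63°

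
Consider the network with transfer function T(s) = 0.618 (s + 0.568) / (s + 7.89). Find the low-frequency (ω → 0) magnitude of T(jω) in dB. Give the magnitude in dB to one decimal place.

T(0) = 0.618 × 0.568 / 7.89 = 0.04449
20 log₁₀(0.04449) = -27.03 dB

-27.0 dB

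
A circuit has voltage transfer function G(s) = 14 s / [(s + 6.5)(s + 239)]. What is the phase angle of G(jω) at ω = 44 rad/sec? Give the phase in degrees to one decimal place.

∠(j44) = 90.00°
∠(j44 + 6.5) = arctan(44/6.5) = 81.60°
∠(j44 + 239) = arctan(44/239) = 10.43°
∠G(j44) = 90.00° − (81.60° + 10.43°) = -2.03°

-2.0°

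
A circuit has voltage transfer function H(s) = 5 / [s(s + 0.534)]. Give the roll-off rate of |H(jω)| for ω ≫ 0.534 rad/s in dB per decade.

With 0 zeros and 2 poles, the high-frequency asymptotic slope is 20 × (0 − 2) = -40 dB/decade.

-40 dB/decade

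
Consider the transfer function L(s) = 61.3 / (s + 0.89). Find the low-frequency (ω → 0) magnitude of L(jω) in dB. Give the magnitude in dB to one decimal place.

L(0) = 61.3 / 0.89 = 68.876
20 log₁₀(68.876) = 36.76 dB

36.8 dB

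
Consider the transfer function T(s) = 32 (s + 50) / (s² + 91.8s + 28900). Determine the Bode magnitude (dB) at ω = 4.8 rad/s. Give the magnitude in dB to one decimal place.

-25.1 dB

|j4.8 + 50| = √(4.8² + 50²) = 50.23
|(j4.8)² + 91.8(j4.8) + 28900| = |28877 + j440.64| = 2.888e+04
|T(j4.8)| = 32 × 50.23 / 2.888e+04 = 0.055656
20 log₁₀(0.055656) = -25.09 dB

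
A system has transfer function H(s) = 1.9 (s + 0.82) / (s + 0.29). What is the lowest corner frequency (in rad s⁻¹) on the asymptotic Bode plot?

0.29 rad s⁻¹

Break frequencies occur at each pole and zero magnitude: 0.29 rad s⁻¹, 0.82 rad s⁻¹.
The lowest is 0.29 rad s⁻¹.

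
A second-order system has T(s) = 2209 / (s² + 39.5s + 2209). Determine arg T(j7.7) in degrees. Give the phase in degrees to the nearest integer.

∠[(j7.7)² + 39.5(j7.7) + 2209] = ∠[2149.7 + j304.15] = 8.05°
∠T(j7.7) = −8.05° = -8.05°

-8°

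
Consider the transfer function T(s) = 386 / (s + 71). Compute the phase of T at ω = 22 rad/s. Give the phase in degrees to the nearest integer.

∠(j22 + 71) = arctan(22/71) = 17.22°
∠T(j22) = −17.22° = -17.22°

-17 deg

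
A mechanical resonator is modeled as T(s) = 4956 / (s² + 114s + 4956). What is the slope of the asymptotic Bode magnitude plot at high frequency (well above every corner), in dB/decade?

With 0 zeros and 2 poles, the high-frequency asymptotic slope is 20 × (0 − 2) = -40 dB/decade.

-40 dB/decade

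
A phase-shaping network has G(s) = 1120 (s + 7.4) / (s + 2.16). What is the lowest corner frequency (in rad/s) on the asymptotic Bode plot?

2.16 rad/s

Break frequencies occur at each pole and zero magnitude: 2.16 rad/s, 7.4 rad/s.
The lowest is 2.16 rad/s.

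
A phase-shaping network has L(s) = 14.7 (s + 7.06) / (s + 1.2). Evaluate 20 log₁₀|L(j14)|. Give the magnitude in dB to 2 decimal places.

|j14 + 7.06| = √(14² + 7.06²) = 15.68
|j14 + 1.2| = √(14² + 1.2²) = 14.05
|L(j14)| = 14.7 × 15.68 / 14.05 = 16.403
20 log₁₀(16.403) = 24.299 dB

24.30 dB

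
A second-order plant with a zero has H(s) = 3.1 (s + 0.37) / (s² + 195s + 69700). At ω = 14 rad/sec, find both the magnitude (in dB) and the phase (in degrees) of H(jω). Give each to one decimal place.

|j14 + 0.37| = √(14² + 0.37²) = 14
|(j14)² + 195(j14) + 69700| = |69504 + j2730| = 6.956e+04
|H(j14)| = 3.1 × 14 / 6.956e+04 = 0.00062416
20 log₁₀(0.00062416) = -64.09 dB
∠(j14 + 0.37) = arctan(14/0.37) = 88.49°
∠[(j14)² + 195(j14) + 69700] = ∠[69504 + j2730] = 2.25°
∠H(j14) = 88.49° − 2.25° = 86.24°

|H| = -64.1 dB, ∠H = 86.2 deg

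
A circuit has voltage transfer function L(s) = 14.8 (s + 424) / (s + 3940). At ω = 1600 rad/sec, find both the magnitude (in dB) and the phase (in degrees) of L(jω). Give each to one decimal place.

|L| = 15.2 dB, ∠L = 53.1°

|j1600 + 424| = √(1600² + 424²) = 1655
|j1600 + 3940| = √(1600² + 3940²) = 4252
|L(j1600)| = 14.8 × 1655 / 4252 = 5.7607
20 log₁₀(5.7607) = 15.21 dB
∠(j1600 + 424) = arctan(1600/424) = 75.16°
∠(j1600 + 3940) = arctan(1600/3940) = 22.10°
∠L(j1600) = 75.16° − 22.10° = 53.06°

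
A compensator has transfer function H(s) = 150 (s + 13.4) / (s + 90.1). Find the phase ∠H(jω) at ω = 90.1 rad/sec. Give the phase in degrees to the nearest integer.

37°

∠(j90.1 + 13.4) = arctan(90.1/13.4) = 81.54°
∠(j90.1 + 90.1) = arctan(90.1/90.1) = 45.00°
∠H(j90.1) = 81.54° − 45.00° = 36.54°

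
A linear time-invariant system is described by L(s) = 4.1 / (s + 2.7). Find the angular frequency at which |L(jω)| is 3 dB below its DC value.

2.7 rad s⁻¹

For a single-pole low-pass, the −3 dB point is at the pole: ω = 2.7 rad s⁻¹.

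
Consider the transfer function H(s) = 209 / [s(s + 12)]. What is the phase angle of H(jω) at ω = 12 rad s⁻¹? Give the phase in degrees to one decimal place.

∠(j12 + 12) = arctan(12/12) = 45.00°
∠(j12) = 90.00°
∠H(j12) = − (45.00° + 90.00°) = -135.00°

-135.0°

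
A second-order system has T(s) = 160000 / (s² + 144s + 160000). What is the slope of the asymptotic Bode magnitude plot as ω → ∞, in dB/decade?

-40 dB/decade

With 0 zeros and 2 poles, the high-frequency asymptotic slope is 20 × (0 − 2) = -40 dB/decade.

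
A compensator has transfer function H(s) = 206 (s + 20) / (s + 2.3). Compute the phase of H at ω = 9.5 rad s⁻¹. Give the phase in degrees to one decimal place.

-51.0°

∠(j9.5 + 20) = arctan(9.5/20) = 25.41°
∠(j9.5 + 2.3) = arctan(9.5/2.3) = 76.39°
∠H(j9.5) = 25.41° − 76.39° = -50.98°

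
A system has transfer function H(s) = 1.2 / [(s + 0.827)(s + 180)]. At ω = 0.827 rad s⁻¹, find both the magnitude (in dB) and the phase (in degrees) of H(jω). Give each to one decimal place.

|j0.827 + 0.827| = √(0.827² + 0.827²) = 1.17
|j0.827 + 180| = √(0.827² + 180²) = 180
|H(j0.827)| = 1.2 / (1.17 × 180) = 0.0057001
20 log₁₀(0.0057001) = -44.88 dB
∠(j0.827 + 0.827) = arctan(0.827/0.827) = 45.00°
∠(j0.827 + 180) = arctan(0.827/180) = 0.26°
∠H(j0.827) = − (45.00° + 0.26°) = -45.26°

|H| = -44.9 dB, ∠H = -45.3°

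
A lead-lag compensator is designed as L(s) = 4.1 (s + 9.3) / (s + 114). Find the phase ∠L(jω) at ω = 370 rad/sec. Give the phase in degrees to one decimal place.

15.7°

∠(j370 + 9.3) = arctan(370/9.3) = 88.56°
∠(j370 + 114) = arctan(370/114) = 72.88°
∠L(j370) = 88.56° − 72.88° = 15.68°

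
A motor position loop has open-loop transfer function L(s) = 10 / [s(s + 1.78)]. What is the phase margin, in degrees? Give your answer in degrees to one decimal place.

Gain crossover: |L(jω)| = 1 at ω ≈ 2.92 rad/s.
∠L(j2.92) = −90° − arctan(2.92/1.78) ≈ -148.66°
PM = 180° + (-148.66°) = 31.34°

31.3°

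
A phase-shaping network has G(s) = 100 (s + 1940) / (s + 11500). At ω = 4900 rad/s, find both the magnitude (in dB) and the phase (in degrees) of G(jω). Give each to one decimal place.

|j4900 + 1940| = √(4900² + 1940²) = 5270
|j4900 + 11500| = √(4900² + 11500²) = 1.25e+04
|G(j4900)| = 100 × 5270 / 1.25e+04 = 42.159
20 log₁₀(42.159) = 32.50 dB
∠(j4900 + 1940) = arctan(4900/1940) = 68.40°
∠(j4900 + 11500) = arctan(4900/11500) = 23.08°
∠G(j4900) = 68.40° − 23.08° = 45.32°

|G| = 32.5 dB, ∠G = 45.3°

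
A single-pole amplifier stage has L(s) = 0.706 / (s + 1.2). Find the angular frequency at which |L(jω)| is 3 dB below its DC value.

1.2 rad/s

For a single-pole low-pass, the −3 dB point is at the pole: ω = 1.2 rad/s.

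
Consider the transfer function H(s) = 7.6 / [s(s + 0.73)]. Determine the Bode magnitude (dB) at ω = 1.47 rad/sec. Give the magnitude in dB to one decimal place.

|j1.47 + 0.73| = √(1.47² + 0.73²) = 1.641
|j1.47| = 1.47
|H(j1.47)| = 7.6 / (1.641 × 1.47) = 3.15
20 log₁₀(3.15) = 9.97 dB

10.0 dB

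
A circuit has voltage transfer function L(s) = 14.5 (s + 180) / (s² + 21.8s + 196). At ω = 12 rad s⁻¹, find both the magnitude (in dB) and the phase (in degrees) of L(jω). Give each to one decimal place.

|L| = 19.8 dB, ∠L = -74.9°

|j12 + 180| = √(12² + 180²) = 180.4
|(j12)² + 21.8(j12) + 196| = |52 + j261.6| = 266.7
|L(j12)| = 14.5 × 180.4 / 266.7 = 9.8073
20 log₁₀(9.8073) = 19.83 dB
∠(j12 + 180) = arctan(12/180) = 3.81°
∠[(j12)² + 21.8(j12) + 196] = ∠[52 + j261.6] = 78.76°
∠L(j12) = 3.81° − 78.76° = -74.94°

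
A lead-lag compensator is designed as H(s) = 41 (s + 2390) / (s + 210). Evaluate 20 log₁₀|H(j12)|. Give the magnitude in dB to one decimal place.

|j12 + 2390| = √(12² + 2390²) = 2390
|j12 + 210| = √(12² + 210²) = 210.3
|H(j12)| = 41 × 2390 / 210.3 = 465.86
20 log₁₀(465.86) = 53.37 dB

53.4 dB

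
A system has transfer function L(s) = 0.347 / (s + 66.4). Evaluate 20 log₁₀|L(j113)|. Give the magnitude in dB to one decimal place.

|j113 + 66.4| = √(113² + 66.4²) = 131.1
|L(j113)| = 0.347 / 131.1 = 0.0026475
20 log₁₀(0.0026475) = -51.54 dB

-51.5 dB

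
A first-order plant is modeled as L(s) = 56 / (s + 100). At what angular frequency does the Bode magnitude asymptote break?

100 rad/s

The single real pole at s = −100 gives a corner at ω = 100 rad/s.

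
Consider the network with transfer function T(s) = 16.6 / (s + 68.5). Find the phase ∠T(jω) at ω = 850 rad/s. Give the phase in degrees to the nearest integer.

∠(j850 + 68.5) = arctan(850/68.5) = 85.39°
∠T(j850) = −85.39° = -85.39°

-85°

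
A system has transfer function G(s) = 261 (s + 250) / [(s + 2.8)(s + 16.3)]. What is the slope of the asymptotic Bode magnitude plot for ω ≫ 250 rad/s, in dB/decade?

-20 dB/decade

With 1 zero and 2 poles, the high-frequency asymptotic slope is 20 × (1 − 2) = -20 dB/decade.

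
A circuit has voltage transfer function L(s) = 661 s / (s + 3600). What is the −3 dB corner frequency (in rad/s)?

For a single-pole high-pass, the −3 dB point is at the pole: ω = 3600 rad/s.

3600 rad/s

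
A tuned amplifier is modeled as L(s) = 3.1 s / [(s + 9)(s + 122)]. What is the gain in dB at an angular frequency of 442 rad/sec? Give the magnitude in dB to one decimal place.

-43.4 dB

|j442| = 442
|j442 + 9| = √(442² + 9²) = 442.1
|j442 + 122| = √(442² + 122²) = 458.5
|L(j442)| = 3.1 × 442 / (442.1 × 458.5) = 0.0067594
20 log₁₀(0.0067594) = -43.40 dB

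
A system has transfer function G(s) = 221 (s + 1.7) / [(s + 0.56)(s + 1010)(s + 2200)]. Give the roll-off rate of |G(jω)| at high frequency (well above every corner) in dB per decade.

With 1 zero and 3 poles, the high-frequency asymptotic slope is 20 × (1 − 3) = -40 dB/decade.

-40 dB/decade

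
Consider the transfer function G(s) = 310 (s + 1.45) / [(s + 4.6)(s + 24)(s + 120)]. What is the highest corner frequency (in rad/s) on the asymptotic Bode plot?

120 rad/s

Break frequencies occur at each pole and zero magnitude: 1.45 rad/s, 4.6 rad/s, 24 rad/s, 120 rad/s.
The highest is 120 rad/s.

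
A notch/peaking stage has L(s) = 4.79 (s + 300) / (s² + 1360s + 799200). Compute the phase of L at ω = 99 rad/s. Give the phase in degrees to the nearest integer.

∠(j99 + 300) = arctan(99/300) = 18.26°
∠[(j99)² + 1360(j99) + 799200] = ∠[7.894e+05 + j1.3464e+05] = 9.68°
∠L(j99) = 18.26° − 9.68° = 8.58°

9°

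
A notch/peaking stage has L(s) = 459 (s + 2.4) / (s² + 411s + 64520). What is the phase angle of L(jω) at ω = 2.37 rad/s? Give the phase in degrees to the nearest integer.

44 deg

∠(j2.37 + 2.4) = arctan(2.37/2.4) = 44.64°
∠[(j2.37)² + 411(j2.37) + 64520] = ∠[64514 + j974.07] = 0.87°
∠L(j2.37) = 44.64° − 0.87° = 43.77°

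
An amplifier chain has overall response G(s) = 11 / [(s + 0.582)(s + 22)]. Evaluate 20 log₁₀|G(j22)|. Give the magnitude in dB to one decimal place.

-35.9 dB

|j22 + 0.582| = √(22² + 0.582²) = 22.01
|j22 + 22| = √(22² + 22²) = 31.11
|G(j22)| = 11 / (22.01 × 31.11) = 0.016065
20 log₁₀(0.016065) = -35.88 dB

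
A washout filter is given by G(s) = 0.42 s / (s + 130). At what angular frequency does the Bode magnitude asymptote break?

130 rad/s

The single real pole at s = −130 gives a corner at ω = 130 rad/s.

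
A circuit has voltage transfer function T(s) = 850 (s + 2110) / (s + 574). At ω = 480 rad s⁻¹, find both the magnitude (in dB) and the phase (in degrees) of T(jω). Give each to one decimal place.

|T| = 67.8 dB, ∠T = -27.1 deg

|j480 + 2110| = √(480² + 2110²) = 2164
|j480 + 574| = √(480² + 574²) = 748.2
|T(j480)| = 850 × 2164 / 748.2 = 2458.2
20 log₁₀(2458.2) = 67.81 dB
∠(j480 + 2110) = arctan(480/2110) = 12.82°
∠(j480 + 574) = arctan(480/574) = 39.90°
∠T(j480) = 12.82° − 39.90° = -27.09°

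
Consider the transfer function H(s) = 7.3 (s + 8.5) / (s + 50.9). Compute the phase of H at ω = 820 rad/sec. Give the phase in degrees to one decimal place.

3.0°

∠(j820 + 8.5) = arctan(820/8.5) = 89.41°
∠(j820 + 50.9) = arctan(820/50.9) = 86.45°
∠H(j820) = 89.41° − 86.45° = 2.96°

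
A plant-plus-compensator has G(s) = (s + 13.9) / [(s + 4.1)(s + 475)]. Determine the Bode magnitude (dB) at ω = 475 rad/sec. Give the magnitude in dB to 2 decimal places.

-56.54 dB

|j475 + 13.9| = √(475² + 13.9²) = 475.2
|j475 + 4.1| = √(475² + 4.1²) = 475
|j475 + 475| = √(475² + 475²) = 671.8
|G(j475)| = 1 × 475.2 / (475 × 671.8) = 0.0014892
20 log₁₀(0.0014892) = -56.541 dB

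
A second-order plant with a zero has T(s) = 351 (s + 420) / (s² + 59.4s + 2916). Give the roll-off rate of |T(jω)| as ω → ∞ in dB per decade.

With 1 zero and 2 poles, the high-frequency asymptotic slope is 20 × (1 − 2) = -20 dB/decade.

-20 dB/decade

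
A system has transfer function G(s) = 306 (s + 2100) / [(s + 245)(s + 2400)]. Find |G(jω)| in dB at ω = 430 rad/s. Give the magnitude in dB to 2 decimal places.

-5.29 dB

|j430 + 2100| = √(430² + 2100²) = 2144
|j430 + 245| = √(430² + 245²) = 494.9
|j430 + 2400| = √(430² + 2400²) = 2438
|G(j430)| = 306 × 2144 / (494.9 × 2438) = 0.54359
20 log₁₀(0.54359) = -5.295 dB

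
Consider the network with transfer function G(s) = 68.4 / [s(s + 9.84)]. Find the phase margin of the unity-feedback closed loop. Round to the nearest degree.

Gain crossover: |G(jω)| = 1 at ω ≈ 5.95 rad/s.
∠G(j5.95) = −90° − arctan(5.95/9.84) ≈ -121.15°
PM = 180° + (-121.15°) = 58.85°

59°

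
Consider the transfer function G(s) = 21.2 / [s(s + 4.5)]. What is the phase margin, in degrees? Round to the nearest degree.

51°

Gain crossover: |G(jω)| = 1 at ω ≈ 3.66 rad/s.
∠G(j3.66) = −90° − arctan(3.66/4.5) ≈ -129.09°
PM = 180° + (-129.09°) = 50.91°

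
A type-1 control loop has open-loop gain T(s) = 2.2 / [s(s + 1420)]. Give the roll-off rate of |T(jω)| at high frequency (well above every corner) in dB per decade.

With 0 zeros and 2 poles, the high-frequency asymptotic slope is 20 × (0 − 2) = -40 dB/decade.

-40 dB/decade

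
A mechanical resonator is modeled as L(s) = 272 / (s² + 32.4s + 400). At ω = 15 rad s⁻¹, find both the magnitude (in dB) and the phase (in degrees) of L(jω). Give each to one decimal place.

|(j15)² + 32.4(j15) + 400| = |175 + j486| = 516.5
|L(j15)| = 272 / 516.5 = 0.52657
20 log₁₀(0.52657) = -5.57 dB
∠[(j15)² + 32.4(j15) + 400] = ∠[175 + j486] = 70.20°
∠L(j15) = −70.20° = -70.20°

|L| = -5.6 dB, ∠L = -70.2°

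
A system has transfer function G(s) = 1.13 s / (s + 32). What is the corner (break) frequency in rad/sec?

The single real pole at s = −32 gives a corner at ω = 32 rad/sec.

32 rad/sec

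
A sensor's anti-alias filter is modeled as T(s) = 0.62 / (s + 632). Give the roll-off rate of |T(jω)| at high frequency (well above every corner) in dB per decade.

-20 dB/decade

With 0 zeros and 1 pole, the high-frequency asymptotic slope is 20 × (0 − 1) = -20 dB/decade.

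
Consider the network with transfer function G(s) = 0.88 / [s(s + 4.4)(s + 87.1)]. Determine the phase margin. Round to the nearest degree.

90°

Gain crossover: |G(jω)| = 1 at ω ≈ 0.0023 rad/sec.
∠G(j0.0023) = −90° − arctan(0.0023/4.4) − arctan(0.0023/87.1) ≈ -90.03°
PM = 180° + (-90.03°) = 89.97°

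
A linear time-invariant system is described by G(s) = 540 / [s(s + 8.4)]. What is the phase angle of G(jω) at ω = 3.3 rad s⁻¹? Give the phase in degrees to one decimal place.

∠(j3.3 + 8.4) = arctan(3.3/8.4) = 21.45°
∠(j3.3) = 90.00°
∠G(j3.3) = − (21.45° + 90.00°) = -111.45°

-111.4°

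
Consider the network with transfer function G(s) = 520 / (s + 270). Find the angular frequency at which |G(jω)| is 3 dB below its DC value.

270 rad/s

For a single-pole low-pass, the −3 dB point is at the pole: ω = 270 rad/s.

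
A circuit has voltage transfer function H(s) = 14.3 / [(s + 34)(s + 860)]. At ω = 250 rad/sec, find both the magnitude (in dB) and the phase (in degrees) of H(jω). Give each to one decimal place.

|H| = -84.0 dB, ∠H = -98.5°

|j250 + 34| = √(250² + 34²) = 252.3
|j250 + 860| = √(250² + 860²) = 895.6
|H(j250)| = 14.3 / (252.3 × 895.6) = 6.3285e-05
20 log₁₀(6.3285e-05) = -83.97 dB
∠(j250 + 34) = arctan(250/34) = 82.26°
∠(j250 + 860) = arctan(250/860) = 16.21°
∠H(j250) = − (82.26° + 16.21°) = -98.46°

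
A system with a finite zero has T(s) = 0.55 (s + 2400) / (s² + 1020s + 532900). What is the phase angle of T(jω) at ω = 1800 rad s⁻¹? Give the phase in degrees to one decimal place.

-109.0°

∠(j1800 + 2400) = arctan(1800/2400) = 36.87°
∠[(j1800)² + 1020(j1800) + 532900] = ∠[-2.7071e+06 + j1.836e+06] = 145.85°
∠T(j1800) = 36.87° − 145.85° = -108.98°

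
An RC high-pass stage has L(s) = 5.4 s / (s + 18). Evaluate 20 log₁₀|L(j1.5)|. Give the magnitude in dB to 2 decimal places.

-6.97 dB

|j1.5| = 1.5
|j1.5 + 18| = √(1.5² + 18²) = 18.06
|L(j1.5)| = 5.4 × 1.5 / 18.06 = 0.44845
20 log₁₀(0.44845) = -6.966 dB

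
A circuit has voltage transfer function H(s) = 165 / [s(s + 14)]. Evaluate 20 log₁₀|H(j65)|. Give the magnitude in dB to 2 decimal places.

|j65 + 14| = √(65² + 14²) = 66.49
|j65| = 65
|H(j65)| = 165 / (66.49 × 65) = 0.038178
20 log₁₀(0.038178) = -28.364 dB

-28.36 dB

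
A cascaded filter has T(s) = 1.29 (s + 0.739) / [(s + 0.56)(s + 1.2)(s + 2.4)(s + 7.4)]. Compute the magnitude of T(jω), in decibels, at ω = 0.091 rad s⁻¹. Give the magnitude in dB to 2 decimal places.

-22.03 dB

|j0.091 + 0.739| = √(0.091² + 0.739²) = 0.7446
|j0.091 + 0.56| = √(0.091² + 0.56²) = 0.5673
|j0.091 + 1.2| = √(0.091² + 1.2²) = 1.203
|j0.091 + 2.4| = √(0.091² + 2.4²) = 2.402
|j0.091 + 7.4| = √(0.091² + 7.4²) = 7.401
|T(j0.091)| = 1.29 × 0.7446 / (0.5673 × 1.203 × 2.402 × 7.401) = 0.079148
20 log₁₀(0.079148) = -22.031 dB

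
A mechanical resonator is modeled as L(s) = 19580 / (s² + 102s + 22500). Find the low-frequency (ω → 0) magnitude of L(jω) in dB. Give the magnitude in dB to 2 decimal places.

-1.21 dB

L(0) = 19580 / 22500 = 0.87022
20 log₁₀(0.87022) = -1.207 dB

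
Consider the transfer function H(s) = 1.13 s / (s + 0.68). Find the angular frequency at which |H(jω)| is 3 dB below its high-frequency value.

0.68 rad/sec

For a single-pole high-pass, the −3 dB point is at the pole: ω = 0.68 rad/sec.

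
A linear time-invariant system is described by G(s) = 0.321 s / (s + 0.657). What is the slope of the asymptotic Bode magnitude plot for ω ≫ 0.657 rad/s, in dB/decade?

0 dB/decade

With 1 zero and 1 pole, the high-frequency asymptotic slope is 20 × (1 − 1) = 0 dB/decade.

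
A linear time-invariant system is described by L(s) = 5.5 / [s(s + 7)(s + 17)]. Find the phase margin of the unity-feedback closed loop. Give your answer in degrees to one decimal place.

Gain crossover: |L(jω)| = 1 at ω ≈ 0.0462 rad s⁻¹.
∠L(j0.0462) = −90° − arctan(0.0462/7) − arctan(0.0462/17) ≈ -90.53°
PM = 180° + (-90.53°) = 89.47°

89.5°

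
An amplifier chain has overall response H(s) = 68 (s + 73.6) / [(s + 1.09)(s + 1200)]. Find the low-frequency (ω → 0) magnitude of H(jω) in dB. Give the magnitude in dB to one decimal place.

11.7 dB

H(0) = 68 × 73.6 / (1.09 × 1200) = 3.8263
20 log₁₀(3.8263) = 11.66 dB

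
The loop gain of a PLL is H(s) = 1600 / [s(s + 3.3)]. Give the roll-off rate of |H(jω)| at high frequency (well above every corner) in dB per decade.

With 0 zeros and 2 poles, the high-frequency asymptotic slope is 20 × (0 − 2) = -40 dB/decade.

-40 dB/decade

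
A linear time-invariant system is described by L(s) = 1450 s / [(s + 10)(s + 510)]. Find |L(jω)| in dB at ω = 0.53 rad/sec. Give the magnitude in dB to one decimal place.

-16.5 dB

|j0.53| = 0.53
|j0.53 + 10| = √(0.53² + 10²) = 10.01
|j0.53 + 510| = √(0.53² + 510²) = 510
|L(j0.53)| = 1450 × 0.53 / (10.01 × 510) = 0.15047
20 log₁₀(0.15047) = -16.45 dB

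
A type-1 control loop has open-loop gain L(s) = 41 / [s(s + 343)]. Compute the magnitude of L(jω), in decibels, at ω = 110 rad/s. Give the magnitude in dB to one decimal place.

|j110 + 343| = √(110² + 343²) = 360.2
|j110| = 110
|L(j110)| = 41 / (360.2 × 110) = 0.0010348
20 log₁₀(0.0010348) = -59.70 dB

-59.7 dB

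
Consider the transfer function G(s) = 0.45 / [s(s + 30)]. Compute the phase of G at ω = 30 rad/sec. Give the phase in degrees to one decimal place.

∠(j30 + 30) = arctan(30/30) = 45.00°
∠(j30) = 90.00°
∠G(j30) = − (45.00° + 90.00°) = -135.00°

-135.0 deg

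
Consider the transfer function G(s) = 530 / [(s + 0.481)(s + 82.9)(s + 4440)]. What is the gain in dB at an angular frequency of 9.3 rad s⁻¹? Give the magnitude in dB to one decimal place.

|j9.3 + 0.481| = √(9.3² + 0.481²) = 9.312
|j9.3 + 82.9| = √(9.3² + 82.9²) = 83.42
|j9.3 + 4440| = √(9.3² + 4440²) = 4440
|G(j9.3)| = 530 / (9.312 × 83.42 × 4440) = 0.00015366
20 log₁₀(0.00015366) = -76.27 dB

-76.3 dB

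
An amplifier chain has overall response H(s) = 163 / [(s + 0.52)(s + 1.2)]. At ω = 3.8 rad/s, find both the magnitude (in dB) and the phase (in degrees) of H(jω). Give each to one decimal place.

|H| = 20.6 dB, ∠H = -154.7 deg

|j3.8 + 0.52| = √(3.8² + 0.52²) = 3.835
|j3.8 + 1.2| = √(3.8² + 1.2²) = 3.985
|H(j3.8)| = 163 / (3.835 × 3.985) = 10.665
20 log₁₀(10.665) = 20.56 dB
∠(j3.8 + 0.52) = arctan(3.8/0.52) = 82.21°
∠(j3.8 + 1.2) = arctan(3.8/1.2) = 72.47°
∠H(j3.8) = − (82.21° + 72.47°) = -154.68°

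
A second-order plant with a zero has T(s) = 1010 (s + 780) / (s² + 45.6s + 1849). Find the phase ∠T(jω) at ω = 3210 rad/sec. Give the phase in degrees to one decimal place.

-102.8 deg

∠(j3210 + 780) = arctan(3210/780) = 76.34°
∠[(j3210)² + 45.6(j3210) + 1849] = ∠[-1.0302e+07 + j1.4638e+05] = 179.19°
∠T(j3210) = 76.34° − 179.19° = -102.84°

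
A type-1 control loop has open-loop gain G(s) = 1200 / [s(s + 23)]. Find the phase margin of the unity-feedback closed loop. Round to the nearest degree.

Gain crossover: |G(jω)| = 1 at ω ≈ 31.1 rad/sec.
∠G(j31.1) = −90° − arctan(31.1/23) ≈ -143.47°
PM = 180° + (-143.47°) = 36.53°

37°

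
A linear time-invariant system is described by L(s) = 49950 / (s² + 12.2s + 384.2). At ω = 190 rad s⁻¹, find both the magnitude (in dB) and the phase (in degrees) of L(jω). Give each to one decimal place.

|(j190)² + 12.2(j190) + 384.2| = |-35716 + j2318| = 3.579e+04
|L(j190)| = 49950 / 3.579e+04 = 1.3956
20 log₁₀(1.3956) = 2.90 dB
∠[(j190)² + 12.2(j190) + 384.2] = ∠[-35716 + j2318] = 176.29°
∠L(j190) = −176.29° = -176.29°

|L| = 2.9 dB, ∠L = -176.3 deg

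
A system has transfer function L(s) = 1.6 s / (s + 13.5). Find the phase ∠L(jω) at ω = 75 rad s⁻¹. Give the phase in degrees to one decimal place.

10.2 deg

∠(j75) = 90.00°
∠(j75 + 13.5) = arctan(75/13.5) = 79.80°
∠L(j75) = 90.00° − 79.80° = 10.20°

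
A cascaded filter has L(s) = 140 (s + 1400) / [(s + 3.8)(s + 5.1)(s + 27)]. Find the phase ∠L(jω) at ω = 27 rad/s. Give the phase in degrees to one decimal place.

∠(j27 + 1400) = arctan(27/1400) = 1.10°
∠(j27 + 3.8) = arctan(27/3.8) = 81.99°
∠(j27 + 5.1) = arctan(27/5.1) = 79.30°
∠(j27 + 27) = arctan(27/27) = 45.00°
∠L(j27) = 1.10° − (81.99° + 79.30° + 45.00°) = -205.19°

-205.2°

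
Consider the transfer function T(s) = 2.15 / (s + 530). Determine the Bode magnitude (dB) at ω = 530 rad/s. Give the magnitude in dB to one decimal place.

|j530 + 530| = √(530² + 530²) = 749.5
|T(j530)| = 2.15 / 749.5 = 0.0028685
20 log₁₀(0.0028685) = -50.85 dB

-50.8 dB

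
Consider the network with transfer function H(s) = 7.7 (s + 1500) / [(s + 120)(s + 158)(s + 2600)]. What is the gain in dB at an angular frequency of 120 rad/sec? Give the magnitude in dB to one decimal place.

|j120 + 1500| = √(120² + 1500²) = 1505
|j120 + 120| = √(120² + 120²) = 169.7
|j120 + 158| = √(120² + 158²) = 198.4
|j120 + 2600| = √(120² + 2600²) = 2603
|H(j120)| = 7.7 × 1505 / (169.7 × 198.4 × 2603) = 0.00013222
20 log₁₀(0.00013222) = -77.57 dB

-77.6 dB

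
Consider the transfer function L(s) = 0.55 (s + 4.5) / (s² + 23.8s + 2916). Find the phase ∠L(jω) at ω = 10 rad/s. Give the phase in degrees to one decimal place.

∠(j10 + 4.5) = arctan(10/4.5) = 65.77°
∠[(j10)² + 23.8(j10) + 2916] = ∠[2816 + j238] = 4.83°
∠L(j10) = 65.77° − 4.83° = 60.94°

60.9°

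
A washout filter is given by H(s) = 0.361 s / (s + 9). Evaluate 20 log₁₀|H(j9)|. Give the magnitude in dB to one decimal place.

-11.9 dB

|j9| = 9
|j9 + 9| = √(9² + 9²) = 12.73
|H(j9)| = 0.361 × 9 / 12.73 = 0.25527
20 log₁₀(0.25527) = -11.86 dB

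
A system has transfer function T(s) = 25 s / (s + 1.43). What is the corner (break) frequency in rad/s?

The single real pole at s = −1.43 gives a corner at ω = 1.43 rad/s.

1.43 rad/s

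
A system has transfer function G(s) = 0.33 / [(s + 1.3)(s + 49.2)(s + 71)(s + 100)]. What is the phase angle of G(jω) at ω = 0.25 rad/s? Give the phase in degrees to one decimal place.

∠(j0.25 + 1.3) = arctan(0.25/1.3) = 10.89°
∠(j0.25 + 49.2) = arctan(0.25/49.2) = 0.29°
∠(j0.25 + 71) = arctan(0.25/71) = 0.20°
∠(j0.25 + 100) = arctan(0.25/100) = 0.14°
∠G(j0.25) = − (10.89° + 0.29° + 0.20° + 0.14°) = -11.52°

-11.5°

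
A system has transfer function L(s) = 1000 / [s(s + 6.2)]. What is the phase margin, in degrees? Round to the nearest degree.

11 deg

Gain crossover: |L(jω)| = 1 at ω ≈ 31.3 rad/sec.
∠L(j31.3) = −90° − arctan(31.3/6.2) ≈ -168.80°
PM = 180° + (-168.80°) = 11.20°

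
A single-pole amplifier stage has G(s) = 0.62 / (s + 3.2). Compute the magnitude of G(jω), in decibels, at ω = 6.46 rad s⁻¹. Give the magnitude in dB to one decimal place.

|j6.46 + 3.2| = √(6.46² + 3.2²) = 7.209
|G(j6.46)| = 0.62 / 7.209 = 0.086002
20 log₁₀(0.086002) = -21.31 dB

-21.3 dB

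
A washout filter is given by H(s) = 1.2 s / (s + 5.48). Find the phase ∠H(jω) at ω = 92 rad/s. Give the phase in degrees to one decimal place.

∠(j92) = 90.00°
∠(j92 + 5.48) = arctan(92/5.48) = 86.59°
∠H(j92) = 90.00° − 86.59° = 3.41°

3.4 deg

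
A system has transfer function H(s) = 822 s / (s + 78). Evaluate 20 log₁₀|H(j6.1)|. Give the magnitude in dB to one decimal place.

36.1 dB

|j6.1| = 6.1
|j6.1 + 78| = √(6.1² + 78²) = 78.24
|H(j6.1)| = 822 × 6.1 / 78.24 = 64.089
20 log₁₀(64.089) = 36.14 dB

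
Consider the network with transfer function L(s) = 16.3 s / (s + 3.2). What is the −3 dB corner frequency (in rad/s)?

3.2 rad/s

For a single-pole high-pass, the −3 dB point is at the pole: ω = 3.2 rad/s.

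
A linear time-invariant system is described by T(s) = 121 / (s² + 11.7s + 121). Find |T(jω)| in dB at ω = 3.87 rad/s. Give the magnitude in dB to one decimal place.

|(j3.87)² + 11.7(j3.87) + 121| = |106.02 + j45.279| = 115.3
|T(j3.87)| = 121 / 115.3 = 1.0496
20 log₁₀(1.0496) = 0.42 dB

0.4 dB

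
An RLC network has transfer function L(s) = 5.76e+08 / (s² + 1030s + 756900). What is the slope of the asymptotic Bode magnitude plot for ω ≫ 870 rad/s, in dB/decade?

With 0 zeros and 2 poles, the high-frequency asymptotic slope is 20 × (0 − 2) = -40 dB/decade.

-40 dB/decade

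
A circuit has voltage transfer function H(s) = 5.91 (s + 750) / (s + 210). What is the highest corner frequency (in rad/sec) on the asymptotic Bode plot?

750 rad/sec

Break frequencies occur at each pole and zero magnitude: 210 rad/sec, 750 rad/sec.
The highest is 750 rad/sec.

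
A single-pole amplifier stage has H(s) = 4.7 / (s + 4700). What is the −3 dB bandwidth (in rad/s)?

For a single-pole low-pass, the −3 dB point is at the pole: ω = 4700 rad/s.

4700 rad/s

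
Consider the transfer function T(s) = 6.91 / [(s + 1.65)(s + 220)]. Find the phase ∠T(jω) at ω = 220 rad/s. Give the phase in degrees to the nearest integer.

-135 deg

∠(j220 + 1.65) = arctan(220/1.65) = 89.57°
∠(j220 + 220) = arctan(220/220) = 45.00°
∠T(j220) = − (89.57° + 45.00°) = -134.57°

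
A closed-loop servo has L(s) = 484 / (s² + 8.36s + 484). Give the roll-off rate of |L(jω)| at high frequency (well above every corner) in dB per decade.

With 0 zeros and 2 poles, the high-frequency asymptotic slope is 20 × (0 − 2) = -40 dB/decade.

-40 dB/decade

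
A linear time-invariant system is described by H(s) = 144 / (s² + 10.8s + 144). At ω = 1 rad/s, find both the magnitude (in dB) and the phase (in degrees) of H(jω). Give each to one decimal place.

|H| = 0.0 dB, ∠H = -4.3 deg

|(j1)² + 10.8(j1) + 144| = |143 + j10.8| = 143.4
|H(j1)| = 144 / 143.4 = 1.0041
20 log₁₀(1.0041) = 0.04 dB
∠[(j1)² + 10.8(j1) + 144] = ∠[143 + j10.8] = 4.32°
∠H(j1) = −4.32° = -4.32°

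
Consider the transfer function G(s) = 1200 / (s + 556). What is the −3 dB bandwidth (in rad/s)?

For a single-pole low-pass, the −3 dB point is at the pole: ω = 556 rad/s.

556 rad/s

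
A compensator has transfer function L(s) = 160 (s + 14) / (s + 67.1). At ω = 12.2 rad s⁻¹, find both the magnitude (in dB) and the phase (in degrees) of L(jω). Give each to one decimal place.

|j12.2 + 14| = √(12.2² + 14²) = 18.57
|j12.2 + 67.1| = √(12.2² + 67.1²) = 68.2
|L(j12.2)| = 160 × 18.57 / 68.2 = 43.566
20 log₁₀(43.566) = 32.78 dB
∠(j12.2 + 14) = arctan(12.2/14) = 41.07°
∠(j12.2 + 67.1) = arctan(12.2/67.1) = 10.30°
∠L(j12.2) = 41.07° − 10.30° = 30.76°

|L| = 32.8 dB, ∠L = 30.8°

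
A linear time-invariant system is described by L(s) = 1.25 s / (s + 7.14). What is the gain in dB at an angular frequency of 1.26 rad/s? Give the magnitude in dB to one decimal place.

|j1.26| = 1.26
|j1.26 + 7.14| = √(1.26² + 7.14²) = 7.25
|L(j1.26)| = 1.25 × 1.26 / 7.25 = 0.21723
20 log₁₀(0.21723) = -13.26 dB

-13.3 dB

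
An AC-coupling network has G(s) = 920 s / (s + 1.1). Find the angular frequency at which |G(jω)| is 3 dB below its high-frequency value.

1.1 rad/sec

For a single-pole high-pass, the −3 dB point is at the pole: ω = 1.1 rad/sec.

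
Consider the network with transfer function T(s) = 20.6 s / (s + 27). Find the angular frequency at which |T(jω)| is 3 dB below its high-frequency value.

For a single-pole high-pass, the −3 dB point is at the pole: ω = 27 rad/sec.

27 rad/sec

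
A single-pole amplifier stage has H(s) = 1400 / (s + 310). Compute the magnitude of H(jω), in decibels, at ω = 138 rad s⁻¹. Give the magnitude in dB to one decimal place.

|j138 + 310| = √(138² + 310²) = 339.3
|H(j138)| = 1400 / 339.3 = 4.1258
20 log₁₀(4.1258) = 12.31 dB

12.3 dB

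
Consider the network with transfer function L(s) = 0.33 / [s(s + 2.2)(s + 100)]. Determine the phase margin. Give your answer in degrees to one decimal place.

Gain crossover: |L(jω)| = 1 at ω ≈ 0.0015 rad s⁻¹.
∠L(j0.0015) = −90° − arctan(0.0015/2.2) − arctan(0.0015/100) ≈ -90.04°
PM = 180° + (-90.04°) = 89.96°

90.0 deg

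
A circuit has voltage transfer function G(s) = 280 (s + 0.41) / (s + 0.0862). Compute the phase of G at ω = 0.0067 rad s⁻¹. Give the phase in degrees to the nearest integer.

∠(j0.0067 + 0.41) = arctan(0.0067/0.41) = 0.94°
∠(j0.0067 + 0.0862) = arctan(0.0067/0.0862) = 4.44°
∠G(j0.0067) = 0.94° − 4.44° = -3.51°

-4 deg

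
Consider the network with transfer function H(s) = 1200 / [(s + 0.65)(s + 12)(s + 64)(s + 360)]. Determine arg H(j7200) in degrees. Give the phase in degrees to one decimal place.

-356.5 deg

∠(j7200 + 0.65) = arctan(7200/0.65) = 89.99°
∠(j7200 + 12) = arctan(7200/12) = 89.90°
∠(j7200 + 64) = arctan(7200/64) = 89.49°
∠(j7200 + 360) = arctan(7200/360) = 87.14°
∠H(j7200) = − (89.99° + 89.90° + 89.49° + 87.14°) = -356.53°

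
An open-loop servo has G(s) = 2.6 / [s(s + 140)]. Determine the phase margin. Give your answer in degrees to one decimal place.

90.0°

Gain crossover: |G(jω)| = 1 at ω ≈ 0.0186 rad/s.
∠G(j0.0186) = −90° − arctan(0.0186/140) ≈ -90.01°
PM = 180° + (-90.01°) = 89.99°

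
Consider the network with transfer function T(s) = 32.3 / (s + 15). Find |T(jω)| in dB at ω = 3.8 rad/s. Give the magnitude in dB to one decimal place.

|j3.8 + 15| = √(3.8² + 15²) = 15.47
|T(j3.8)| = 32.3 / 15.47 = 2.0874
20 log₁₀(2.0874) = 6.39 dB

6.4 dB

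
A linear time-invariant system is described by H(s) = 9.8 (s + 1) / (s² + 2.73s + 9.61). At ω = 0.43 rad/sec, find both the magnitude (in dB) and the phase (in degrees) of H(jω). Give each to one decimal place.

|H| = 1.0 dB, ∠H = 16.2°

|j0.43 + 1| = √(0.43² + 1²) = 1.089
|(j0.43)² + 2.73(j0.43) + 9.61| = |9.4251 + j1.1739| = 9.498
|H(j0.43)| = 9.8 × 1.089 / 9.498 = 1.1232
20 log₁₀(1.1232) = 1.01 dB
∠(j0.43 + 1) = arctan(0.43/1) = 23.27°
∠[(j0.43)² + 2.73(j0.43) + 9.61] = ∠[9.4251 + j1.1739] = 7.10°
∠H(j0.43) = 23.27° − 7.10° = 16.17°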